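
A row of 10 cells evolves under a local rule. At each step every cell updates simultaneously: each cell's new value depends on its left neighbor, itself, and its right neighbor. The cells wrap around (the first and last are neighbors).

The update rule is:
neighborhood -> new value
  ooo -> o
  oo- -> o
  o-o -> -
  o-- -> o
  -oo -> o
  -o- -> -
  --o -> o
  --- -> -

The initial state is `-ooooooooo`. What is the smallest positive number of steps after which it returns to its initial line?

-ooooooooo

1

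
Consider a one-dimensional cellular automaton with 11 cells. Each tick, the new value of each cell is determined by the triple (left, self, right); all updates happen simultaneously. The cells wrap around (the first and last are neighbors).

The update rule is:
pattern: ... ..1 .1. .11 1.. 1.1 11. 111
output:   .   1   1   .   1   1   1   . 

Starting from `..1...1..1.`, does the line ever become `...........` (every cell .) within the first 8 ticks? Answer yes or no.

tick 1: .111.111111
tick 2: 1..11.....1
tick 3: 111.11...1.
tick 4: ..11.11.111
tick 5: 11.11.11..1
tick 6: .11.11.111.
tick 7: 1.11.11..11
tick 8: 11.11.111..
tick 8 is 11.11.111.., still not uniform .

no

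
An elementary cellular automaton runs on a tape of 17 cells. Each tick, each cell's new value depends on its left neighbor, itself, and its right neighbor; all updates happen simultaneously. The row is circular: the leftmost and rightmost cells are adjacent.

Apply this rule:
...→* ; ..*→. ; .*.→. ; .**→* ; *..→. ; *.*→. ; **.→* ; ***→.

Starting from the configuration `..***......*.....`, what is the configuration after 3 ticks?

..***..........*.

tick 1: *.*.*.****...****
tick 2: *.....*..*.*.*...
tick 3: ..***..........*.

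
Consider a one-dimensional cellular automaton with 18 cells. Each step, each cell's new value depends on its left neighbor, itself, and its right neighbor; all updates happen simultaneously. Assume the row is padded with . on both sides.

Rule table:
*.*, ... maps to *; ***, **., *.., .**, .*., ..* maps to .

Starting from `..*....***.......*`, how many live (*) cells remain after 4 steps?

5

*...**.....*****..
..*....***.......*  (repeats step 0; period 2)
step 4: ..*....***.......*
count of *: 5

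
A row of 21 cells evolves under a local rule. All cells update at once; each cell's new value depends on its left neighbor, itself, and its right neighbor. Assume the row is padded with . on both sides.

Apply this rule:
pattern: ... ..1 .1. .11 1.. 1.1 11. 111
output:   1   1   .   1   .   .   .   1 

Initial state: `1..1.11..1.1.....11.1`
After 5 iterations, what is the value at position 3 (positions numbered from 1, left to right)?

..1..1..1....11111...
11..1..1..1111111..11
1..1..1..1111111..11.
..1..1..1111111..11..
11..1..1111111..11..1
position 3 holds .

.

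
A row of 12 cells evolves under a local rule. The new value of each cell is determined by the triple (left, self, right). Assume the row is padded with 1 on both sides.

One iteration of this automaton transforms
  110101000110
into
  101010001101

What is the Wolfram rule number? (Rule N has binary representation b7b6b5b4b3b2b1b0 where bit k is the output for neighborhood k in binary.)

170

position 0: 111 → 1  (bit 7 = 1)
position 1: 110 → 0  (bit 6 = 0)
position 2: 101 → 1  (bit 5 = 1)
position 6: 100 → 0  (bit 4 = 0)
position 9: 011 → 1  (bit 3 = 1)
position 3: 010 → 0  (bit 2 = 0)
position 8: 001 → 1  (bit 1 = 1)
position 7: 000 → 0  (bit 0 = 0)
bits b7..b0 = 10101010 = 170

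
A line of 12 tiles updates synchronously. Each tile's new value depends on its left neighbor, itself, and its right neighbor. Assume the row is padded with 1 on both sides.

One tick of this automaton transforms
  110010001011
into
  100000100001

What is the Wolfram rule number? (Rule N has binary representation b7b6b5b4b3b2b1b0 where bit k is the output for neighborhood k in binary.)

129

position 0: 111 → 1  (bit 7 = 1)
position 1: 110 → 0  (bit 6 = 0)
position 9: 101 → 0  (bit 5 = 0)
position 2: 100 → 0  (bit 4 = 0)
position 10: 011 → 0  (bit 3 = 0)
position 4: 010 → 0  (bit 2 = 0)
position 3: 001 → 0  (bit 1 = 0)
position 6: 000 → 1  (bit 0 = 1)
bits b7..b0 = 10000001 = 129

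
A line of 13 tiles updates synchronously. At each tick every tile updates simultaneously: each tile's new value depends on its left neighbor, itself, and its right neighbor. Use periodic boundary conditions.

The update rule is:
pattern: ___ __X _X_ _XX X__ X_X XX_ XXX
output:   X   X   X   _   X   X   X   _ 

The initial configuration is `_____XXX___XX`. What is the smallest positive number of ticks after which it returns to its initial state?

26

XXXXX__XXXX_X
____XXX___XX_
XXXX__XXXX_XX
___XXX___XX__
XXX__XXXX_XXX
__XXX___XX___
XX__XXXX_XXXX
_XXX___XX____
X__XXXX_XXXXX
XXX___XX_____
__XXXX_XXXXXX
XX___XX_____X
_XXXX_XXXXXX_
X___XX_____XX
XXXX_XXXXXX__
___XX_____XXX
XXX_XXXXXX__X
__XX_____XXX_
XX_XXXXXX__XX
_XX_____XXX__
X_XXXXXX__XXX
XX_____XXX___
_XXXXXX__XXXX
X_____XXX___X
XXXXXX__XXXX_
_____XXX___XX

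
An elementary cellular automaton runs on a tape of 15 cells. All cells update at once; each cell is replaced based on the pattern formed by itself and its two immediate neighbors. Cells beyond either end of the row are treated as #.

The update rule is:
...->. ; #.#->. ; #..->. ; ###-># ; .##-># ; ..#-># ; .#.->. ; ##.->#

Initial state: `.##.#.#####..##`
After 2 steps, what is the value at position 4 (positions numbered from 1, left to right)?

.

.##...#####.###
.##..######.###
position 4 holds .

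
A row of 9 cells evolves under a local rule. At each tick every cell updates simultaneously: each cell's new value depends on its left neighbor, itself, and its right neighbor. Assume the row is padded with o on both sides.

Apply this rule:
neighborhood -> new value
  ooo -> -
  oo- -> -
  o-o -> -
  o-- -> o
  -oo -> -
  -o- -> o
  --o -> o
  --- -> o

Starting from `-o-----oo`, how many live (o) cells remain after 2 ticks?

-oooooo--
-------oo
count of o: 2

2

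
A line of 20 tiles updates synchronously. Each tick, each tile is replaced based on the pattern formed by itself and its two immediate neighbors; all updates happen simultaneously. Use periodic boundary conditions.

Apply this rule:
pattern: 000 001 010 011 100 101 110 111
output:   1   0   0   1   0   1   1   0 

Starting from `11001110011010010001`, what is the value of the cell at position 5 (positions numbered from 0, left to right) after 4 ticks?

1

tick 1: 01001010011100000101
tick 2: 10000100010101110010
tick 3: 00110001001011010001
tick 4: 00110100000111100100
position 5 holds 1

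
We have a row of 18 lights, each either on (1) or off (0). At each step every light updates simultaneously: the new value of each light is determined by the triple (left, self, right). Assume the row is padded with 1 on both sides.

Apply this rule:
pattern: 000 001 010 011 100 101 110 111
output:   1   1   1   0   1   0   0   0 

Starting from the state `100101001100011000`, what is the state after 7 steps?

011101110011100111
000000001100011000
111111110011100111
000000001100011000  (repeats step 2; period 2)
step 7: 111111110011100111

111111110011100111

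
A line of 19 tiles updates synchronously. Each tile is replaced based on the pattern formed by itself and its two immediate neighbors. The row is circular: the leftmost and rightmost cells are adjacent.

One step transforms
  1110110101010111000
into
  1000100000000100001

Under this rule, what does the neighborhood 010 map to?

0

At position 7 the neighborhood is 010; the next row has 0 there.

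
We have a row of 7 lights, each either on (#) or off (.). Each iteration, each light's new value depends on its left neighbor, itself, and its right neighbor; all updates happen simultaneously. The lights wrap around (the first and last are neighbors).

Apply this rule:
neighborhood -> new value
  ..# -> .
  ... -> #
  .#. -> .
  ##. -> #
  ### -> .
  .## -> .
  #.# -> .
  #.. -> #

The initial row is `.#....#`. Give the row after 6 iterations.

####...

..###..
#...###
###....
..####.
#....##
####...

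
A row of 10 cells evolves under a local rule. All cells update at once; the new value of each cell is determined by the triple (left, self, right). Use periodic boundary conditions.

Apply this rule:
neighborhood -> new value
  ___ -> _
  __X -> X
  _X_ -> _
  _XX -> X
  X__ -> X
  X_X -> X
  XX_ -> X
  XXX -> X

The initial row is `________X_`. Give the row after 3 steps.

step 1: _______X_X
step 2: X_____X_X_
step 3: _X___X_X_X

_X___X_X_X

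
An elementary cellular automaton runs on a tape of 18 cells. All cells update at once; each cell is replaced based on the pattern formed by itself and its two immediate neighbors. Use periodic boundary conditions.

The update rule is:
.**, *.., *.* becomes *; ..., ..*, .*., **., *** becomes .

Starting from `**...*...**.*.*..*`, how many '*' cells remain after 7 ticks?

..*...*..*.*.*.*.*
*..*...*..*.*.*.*.
.*..*...*..*.*.*.*
*.*..*...*..*.*.*.
.*.*..*...*..*.*.*
*.*.*..*...*..*.*.
.*.*.*..*...*..*.*
count of *: 7

7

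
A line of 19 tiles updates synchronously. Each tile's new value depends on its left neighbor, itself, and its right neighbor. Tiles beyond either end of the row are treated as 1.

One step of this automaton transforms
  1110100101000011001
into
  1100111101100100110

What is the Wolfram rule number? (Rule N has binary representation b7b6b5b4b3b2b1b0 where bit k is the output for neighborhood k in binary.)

position 0: 111 → 1  (bit 7 = 1)
position 2: 110 → 0  (bit 6 = 0)
position 3: 101 → 0  (bit 5 = 0)
position 5: 100 → 1  (bit 4 = 1)
position 14: 011 → 0  (bit 3 = 0)
position 4: 010 → 1  (bit 2 = 1)
position 6: 001 → 1  (bit 1 = 1)
position 11: 000 → 0  (bit 0 = 0)
bits b7..b0 = 10010110 = 150

150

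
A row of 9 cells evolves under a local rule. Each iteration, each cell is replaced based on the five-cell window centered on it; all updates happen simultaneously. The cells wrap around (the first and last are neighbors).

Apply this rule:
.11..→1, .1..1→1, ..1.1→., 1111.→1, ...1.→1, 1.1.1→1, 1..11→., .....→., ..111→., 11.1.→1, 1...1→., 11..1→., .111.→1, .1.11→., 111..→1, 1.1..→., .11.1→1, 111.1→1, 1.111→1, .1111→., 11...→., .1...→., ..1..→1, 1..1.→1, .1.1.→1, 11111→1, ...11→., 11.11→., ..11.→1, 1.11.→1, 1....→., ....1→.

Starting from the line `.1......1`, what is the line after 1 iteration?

1......1.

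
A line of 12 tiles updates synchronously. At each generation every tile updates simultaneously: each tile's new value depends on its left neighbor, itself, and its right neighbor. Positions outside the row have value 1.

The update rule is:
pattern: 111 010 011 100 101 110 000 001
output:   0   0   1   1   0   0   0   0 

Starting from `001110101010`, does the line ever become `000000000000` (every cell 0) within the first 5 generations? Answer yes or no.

101000000000
000100000000
100010000000
010001000000
001000100000
generation 5 is 001000100000, still not uniform 0

no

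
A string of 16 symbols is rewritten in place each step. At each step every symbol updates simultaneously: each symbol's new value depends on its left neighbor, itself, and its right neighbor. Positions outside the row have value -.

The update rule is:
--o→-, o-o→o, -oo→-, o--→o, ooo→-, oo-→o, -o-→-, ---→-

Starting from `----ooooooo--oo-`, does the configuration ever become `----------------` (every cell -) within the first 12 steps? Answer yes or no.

step 1: ----------oo--oo
step 2: -----------oo--o
step 3: ------------oo--
step 4: -------------oo-
step 5: --------------oo
step 6: ---------------o
step 7: ----------------
all cells are - at step 7

yes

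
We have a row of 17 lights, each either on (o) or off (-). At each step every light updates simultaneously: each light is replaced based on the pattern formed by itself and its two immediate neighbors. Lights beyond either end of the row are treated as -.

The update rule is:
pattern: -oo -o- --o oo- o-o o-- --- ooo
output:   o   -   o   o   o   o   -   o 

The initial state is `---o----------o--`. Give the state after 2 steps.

--o-o--------o-o-
-o-o-o------o-o-o

-o-o-o------o-o-o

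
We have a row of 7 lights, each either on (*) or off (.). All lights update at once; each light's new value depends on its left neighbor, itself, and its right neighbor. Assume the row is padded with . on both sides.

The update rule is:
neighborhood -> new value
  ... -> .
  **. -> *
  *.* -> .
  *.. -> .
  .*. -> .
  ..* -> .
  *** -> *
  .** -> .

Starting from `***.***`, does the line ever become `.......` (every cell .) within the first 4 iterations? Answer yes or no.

yes

.**..**
..*...*
.......
all cells are . at iteration 3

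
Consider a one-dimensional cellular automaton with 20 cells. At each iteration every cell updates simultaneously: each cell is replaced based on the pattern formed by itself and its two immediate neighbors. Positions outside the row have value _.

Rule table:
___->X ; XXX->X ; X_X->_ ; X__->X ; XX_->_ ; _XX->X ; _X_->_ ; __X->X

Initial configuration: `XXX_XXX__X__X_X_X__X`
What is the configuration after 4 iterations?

XX__XX_XX_XX_____XX_
X_XXX__X__X_XXXXXX_X
__XX_XX_XX__XXXXX___
XXX__X__X_XXXXXX_XXX

XXX__X__X_XXXXXX_XXX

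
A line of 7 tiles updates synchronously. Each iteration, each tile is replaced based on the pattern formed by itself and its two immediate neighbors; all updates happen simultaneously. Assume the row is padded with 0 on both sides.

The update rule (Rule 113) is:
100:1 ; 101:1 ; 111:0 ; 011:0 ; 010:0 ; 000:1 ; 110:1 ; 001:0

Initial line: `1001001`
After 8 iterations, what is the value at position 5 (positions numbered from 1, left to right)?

0

0100100
0010011
1001001  (repeats iteration 0; period 3)
iteration 8: 0010011
position 5 holds 0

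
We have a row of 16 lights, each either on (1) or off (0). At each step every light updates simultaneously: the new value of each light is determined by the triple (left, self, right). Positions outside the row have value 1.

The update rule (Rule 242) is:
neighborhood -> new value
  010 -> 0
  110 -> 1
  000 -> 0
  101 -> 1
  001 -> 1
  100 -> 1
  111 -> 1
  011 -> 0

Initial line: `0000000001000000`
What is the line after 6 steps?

1000000010100001
1100000101010010
1110001010101101
1111010101010110
1111101010101011
1111110101010101

1111110101010101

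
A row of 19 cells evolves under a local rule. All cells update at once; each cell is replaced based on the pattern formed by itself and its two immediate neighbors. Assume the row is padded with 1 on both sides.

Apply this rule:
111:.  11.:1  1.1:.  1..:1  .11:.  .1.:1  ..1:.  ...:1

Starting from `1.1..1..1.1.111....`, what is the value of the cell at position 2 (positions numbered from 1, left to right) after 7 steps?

step 1: 1.11.11.1.1...1111.
step 2: 1..1..1.1.111....1.
step 3: 11.11.1.1...1111.1.
step 4: .1..1.1.111....1.1.
step 5: .11.1.1...1111.1.1.
step 6: ..1.1.111....1.1.1.
step 7: 1.1.1...1111.1.1.1.
position 2 holds .

.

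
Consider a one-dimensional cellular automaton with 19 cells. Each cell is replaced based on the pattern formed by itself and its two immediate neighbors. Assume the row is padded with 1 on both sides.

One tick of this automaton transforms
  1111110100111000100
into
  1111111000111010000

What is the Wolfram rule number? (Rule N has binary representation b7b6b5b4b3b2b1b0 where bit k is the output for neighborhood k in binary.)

position 0: 111 → 1  (bit 7 = 1)
position 5: 110 → 1  (bit 6 = 1)
position 6: 101 → 1  (bit 5 = 1)
position 8: 100 → 0  (bit 4 = 0)
position 10: 011 → 1  (bit 3 = 1)
position 7: 010 → 0  (bit 2 = 0)
position 9: 001 → 0  (bit 1 = 0)
position 14: 000 → 1  (bit 0 = 1)
bits b7..b0 = 11101001 = 233

233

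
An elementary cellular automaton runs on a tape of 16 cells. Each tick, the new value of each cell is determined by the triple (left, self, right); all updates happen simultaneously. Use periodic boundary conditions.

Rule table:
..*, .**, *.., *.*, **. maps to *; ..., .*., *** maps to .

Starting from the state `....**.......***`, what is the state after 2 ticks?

****..**...*****

*..****.....**.*
****..**...*****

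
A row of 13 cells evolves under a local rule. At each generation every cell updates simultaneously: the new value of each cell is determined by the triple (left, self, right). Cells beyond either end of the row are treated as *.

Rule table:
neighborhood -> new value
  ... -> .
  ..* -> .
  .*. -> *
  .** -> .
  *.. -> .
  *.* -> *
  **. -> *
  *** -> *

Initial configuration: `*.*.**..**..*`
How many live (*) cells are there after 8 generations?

7

generation 1: ****.*...*...
generation 2: ******...*...
generation 3: ******...*...  (fixed point — unchanged through generation 8)
count of *: 7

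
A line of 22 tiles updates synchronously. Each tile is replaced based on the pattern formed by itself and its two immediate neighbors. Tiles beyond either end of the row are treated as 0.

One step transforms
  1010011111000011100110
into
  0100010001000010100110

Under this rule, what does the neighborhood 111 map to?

At position 6 the neighborhood is 111; the next row has 0 there.

0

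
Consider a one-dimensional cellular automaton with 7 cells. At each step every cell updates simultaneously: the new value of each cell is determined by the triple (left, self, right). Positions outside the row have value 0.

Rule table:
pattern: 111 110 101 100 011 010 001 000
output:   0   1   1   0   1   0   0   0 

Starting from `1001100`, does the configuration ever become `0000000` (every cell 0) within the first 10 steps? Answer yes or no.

no

step 1: 0001100
step 2: 0001100  (fixed point — unchanged through step 10)
step 10 is 0001100, still not uniform 0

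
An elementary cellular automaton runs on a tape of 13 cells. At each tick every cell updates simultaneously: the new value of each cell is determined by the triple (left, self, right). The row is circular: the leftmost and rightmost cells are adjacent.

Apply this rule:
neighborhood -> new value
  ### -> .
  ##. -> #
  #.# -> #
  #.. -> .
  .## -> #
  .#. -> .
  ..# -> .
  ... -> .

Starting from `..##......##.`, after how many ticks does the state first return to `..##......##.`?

1

..##......##.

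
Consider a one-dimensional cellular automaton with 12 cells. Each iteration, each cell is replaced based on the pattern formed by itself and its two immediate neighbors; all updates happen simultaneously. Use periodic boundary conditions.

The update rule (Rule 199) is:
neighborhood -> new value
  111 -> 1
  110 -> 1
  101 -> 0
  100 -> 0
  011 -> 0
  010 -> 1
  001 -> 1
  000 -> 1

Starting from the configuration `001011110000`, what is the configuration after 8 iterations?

iteration 1: 111001110111
iteration 2: 111010110011
iteration 3: 111010010101
iteration 4: 111010110100
iteration 5: 011010010101
iteration 6: 001010110101
iteration 7: 011010010101  (repeats iteration 5; period 2)
iteration 8: 001010110101

001010110101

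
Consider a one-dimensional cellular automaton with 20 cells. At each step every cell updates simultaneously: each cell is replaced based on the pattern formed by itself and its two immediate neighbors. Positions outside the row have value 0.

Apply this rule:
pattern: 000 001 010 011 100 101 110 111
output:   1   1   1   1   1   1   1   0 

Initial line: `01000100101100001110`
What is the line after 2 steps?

11111111111111111011
10000000000000001111

10000000000000001111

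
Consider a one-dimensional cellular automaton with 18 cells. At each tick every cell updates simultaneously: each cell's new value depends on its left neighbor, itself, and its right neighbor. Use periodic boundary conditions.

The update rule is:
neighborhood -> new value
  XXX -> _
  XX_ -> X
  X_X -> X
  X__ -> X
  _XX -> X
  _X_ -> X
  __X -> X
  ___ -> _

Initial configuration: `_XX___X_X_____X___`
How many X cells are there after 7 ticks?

12

XXXX_XXXXX___XXX__
X__XXX___XX_XX_XXX
XXXX_XX_XXXXXXXX__
X__XXXXXX______XXX
XXXX____XX____XX__
X__XX__XXXX__XXXXX
XXXXXXXX__XXXX____
count of X: 12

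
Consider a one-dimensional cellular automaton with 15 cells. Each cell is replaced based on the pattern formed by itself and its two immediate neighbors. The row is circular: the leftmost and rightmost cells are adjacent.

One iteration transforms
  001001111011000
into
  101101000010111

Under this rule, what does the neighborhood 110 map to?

0

At position 8 the neighborhood is 110; the next row has 0 there.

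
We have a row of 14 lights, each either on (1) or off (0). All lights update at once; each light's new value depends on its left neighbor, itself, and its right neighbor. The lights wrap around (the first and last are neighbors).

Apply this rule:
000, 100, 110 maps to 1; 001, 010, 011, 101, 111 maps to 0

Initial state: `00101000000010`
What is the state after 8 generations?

00001100111100

10000111111001
11110000001100
00011111100110
11000000110011
01111110011000
00000011001111
11111001100001
00001100111100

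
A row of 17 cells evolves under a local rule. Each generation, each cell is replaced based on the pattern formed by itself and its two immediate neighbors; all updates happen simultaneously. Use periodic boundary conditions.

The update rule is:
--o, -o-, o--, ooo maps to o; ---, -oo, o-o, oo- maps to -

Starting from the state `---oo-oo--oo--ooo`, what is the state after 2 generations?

o-oo---o--oo---o-

generation 1: o-o-----oo--oo-o-
generation 2: o-oo---o--oo---o-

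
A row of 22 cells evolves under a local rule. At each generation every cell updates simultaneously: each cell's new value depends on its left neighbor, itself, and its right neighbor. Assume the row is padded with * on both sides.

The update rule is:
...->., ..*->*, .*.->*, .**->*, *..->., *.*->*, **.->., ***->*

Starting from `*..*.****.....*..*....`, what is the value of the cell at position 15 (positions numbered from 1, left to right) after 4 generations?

..******.....**.**...*
.******.....**.**...**
******.....**.**...***
*****.....**.**...****
position 15 holds *

*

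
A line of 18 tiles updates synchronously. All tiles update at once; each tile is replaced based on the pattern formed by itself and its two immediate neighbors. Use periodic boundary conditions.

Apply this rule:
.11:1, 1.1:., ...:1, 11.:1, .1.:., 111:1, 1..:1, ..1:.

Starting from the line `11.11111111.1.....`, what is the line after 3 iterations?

11.11111111..1111.
11.111111111.1111.
11.111111111.1111.

11.111111111.1111.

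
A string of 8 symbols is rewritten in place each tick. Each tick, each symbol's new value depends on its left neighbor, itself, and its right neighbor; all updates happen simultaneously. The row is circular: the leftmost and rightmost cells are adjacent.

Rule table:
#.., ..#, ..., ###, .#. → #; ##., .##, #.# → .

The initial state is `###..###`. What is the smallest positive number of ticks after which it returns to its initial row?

6

##.##.##
#......#
.######.
#.####.#
...##...
###..###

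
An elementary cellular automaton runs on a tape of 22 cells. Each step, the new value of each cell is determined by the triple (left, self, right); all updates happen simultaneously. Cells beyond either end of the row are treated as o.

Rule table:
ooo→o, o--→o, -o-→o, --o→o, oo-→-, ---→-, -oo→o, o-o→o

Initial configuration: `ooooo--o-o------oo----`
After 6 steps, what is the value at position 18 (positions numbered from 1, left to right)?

oooo-oooooo----oo-o--o
ooo-oooooo-o--oo-ooooo
oo-oooooo-ooooo-oooooo
o-oooooo-ooooo-ooooooo
-oooooo-ooooo-oooooooo
oooooo-ooooo-ooooooooo
position 18 holds o

o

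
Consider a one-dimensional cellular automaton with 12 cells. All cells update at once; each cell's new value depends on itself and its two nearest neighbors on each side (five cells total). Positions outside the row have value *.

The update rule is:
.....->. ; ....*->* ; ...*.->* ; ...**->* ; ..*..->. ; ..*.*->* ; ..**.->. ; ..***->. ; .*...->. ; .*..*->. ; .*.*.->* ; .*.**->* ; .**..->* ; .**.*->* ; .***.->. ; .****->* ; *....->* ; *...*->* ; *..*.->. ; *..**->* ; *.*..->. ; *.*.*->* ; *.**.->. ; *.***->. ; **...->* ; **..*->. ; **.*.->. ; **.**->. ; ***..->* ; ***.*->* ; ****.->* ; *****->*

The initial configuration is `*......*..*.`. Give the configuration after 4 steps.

step 1: ***..**...**
step 2: ***.*.****.*
step 3: ***.**.***..
step 4: ***..*...*.*

***..*...*.*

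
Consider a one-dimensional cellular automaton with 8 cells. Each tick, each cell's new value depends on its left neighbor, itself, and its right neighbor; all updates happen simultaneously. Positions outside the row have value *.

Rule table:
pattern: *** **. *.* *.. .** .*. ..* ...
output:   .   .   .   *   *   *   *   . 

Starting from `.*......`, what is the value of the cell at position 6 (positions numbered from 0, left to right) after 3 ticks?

.**....*
.*.*..**
.*.****.
position 6 holds *

*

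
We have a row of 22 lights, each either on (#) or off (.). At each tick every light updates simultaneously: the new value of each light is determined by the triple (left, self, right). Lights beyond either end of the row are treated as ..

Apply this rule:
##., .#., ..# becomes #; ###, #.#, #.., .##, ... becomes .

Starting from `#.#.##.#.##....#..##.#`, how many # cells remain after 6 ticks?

12

#.#..#.#..#...##.#.#.#
#.#.##.#.##..#.#.#.#.#
#.#..#.#..#.##.#.#.#.#
#.#.##.#.##..#.#.#.#.#  (repeats tick 2; period 2)
tick 6: #.#.##.#.##..#.#.#.#.#
count of #: 12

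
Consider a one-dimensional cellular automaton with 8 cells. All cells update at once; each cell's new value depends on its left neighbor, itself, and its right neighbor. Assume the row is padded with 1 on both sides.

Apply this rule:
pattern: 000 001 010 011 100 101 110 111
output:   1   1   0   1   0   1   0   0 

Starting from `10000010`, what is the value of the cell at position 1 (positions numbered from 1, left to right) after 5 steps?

0

00111101
01100011
11001110
00011001
01110011
position 1 holds 0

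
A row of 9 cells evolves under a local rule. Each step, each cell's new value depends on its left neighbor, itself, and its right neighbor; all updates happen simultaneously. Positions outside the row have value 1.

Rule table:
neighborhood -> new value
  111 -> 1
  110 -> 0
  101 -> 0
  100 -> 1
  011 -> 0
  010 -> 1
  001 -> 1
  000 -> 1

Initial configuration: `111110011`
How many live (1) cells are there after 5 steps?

7

step 1: 111101101
step 2: 111000000
step 3: 110111111
step 4: 100011111
step 5: 011101111
count of 1: 7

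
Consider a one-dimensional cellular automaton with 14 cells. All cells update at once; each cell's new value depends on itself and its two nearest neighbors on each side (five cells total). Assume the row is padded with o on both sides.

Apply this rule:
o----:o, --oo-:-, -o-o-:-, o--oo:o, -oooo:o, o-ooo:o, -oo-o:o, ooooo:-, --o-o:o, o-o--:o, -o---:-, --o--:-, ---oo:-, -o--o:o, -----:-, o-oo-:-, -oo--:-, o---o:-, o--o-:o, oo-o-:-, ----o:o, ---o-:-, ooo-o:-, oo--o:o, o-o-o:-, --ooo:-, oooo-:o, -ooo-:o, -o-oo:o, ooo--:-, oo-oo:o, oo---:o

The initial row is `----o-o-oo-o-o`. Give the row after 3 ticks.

-ooo-oo-ooo-oo

ooo-o--o-o--oo
-o--oooo-ooo-o
-ooo-oo-ooo-oo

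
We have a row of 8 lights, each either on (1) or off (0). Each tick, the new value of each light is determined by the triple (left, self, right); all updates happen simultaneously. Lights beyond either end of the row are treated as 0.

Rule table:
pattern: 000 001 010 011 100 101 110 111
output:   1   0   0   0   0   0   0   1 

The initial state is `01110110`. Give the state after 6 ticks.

tick 1: 00100000
tick 2: 10001111
tick 3: 00100110
tick 4: 10000000
tick 5: 00111111
tick 6: 10011110

10011110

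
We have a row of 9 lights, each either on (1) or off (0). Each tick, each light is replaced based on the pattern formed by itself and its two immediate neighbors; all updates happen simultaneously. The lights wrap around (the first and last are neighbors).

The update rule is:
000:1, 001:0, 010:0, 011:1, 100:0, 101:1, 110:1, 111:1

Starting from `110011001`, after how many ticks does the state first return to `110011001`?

1

110011001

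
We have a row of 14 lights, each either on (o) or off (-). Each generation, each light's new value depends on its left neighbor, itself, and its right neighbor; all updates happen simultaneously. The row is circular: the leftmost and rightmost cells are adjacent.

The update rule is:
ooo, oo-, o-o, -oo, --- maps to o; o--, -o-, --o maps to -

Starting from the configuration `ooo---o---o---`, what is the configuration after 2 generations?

oooo--o---o--o

ooo-o---o---o-
oooo--o---o--o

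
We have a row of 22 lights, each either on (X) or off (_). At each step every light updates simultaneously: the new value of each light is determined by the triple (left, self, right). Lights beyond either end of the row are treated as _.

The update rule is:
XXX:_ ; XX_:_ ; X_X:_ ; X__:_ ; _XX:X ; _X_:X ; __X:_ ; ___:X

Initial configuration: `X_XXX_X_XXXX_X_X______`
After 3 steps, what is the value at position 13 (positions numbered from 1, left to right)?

X_X___X_X____X_X_XXXXX
X_X_X_X_X_XX_X_X_X____
X_X_X_X_X_X__X_X_X_XXX
position 13 holds _

_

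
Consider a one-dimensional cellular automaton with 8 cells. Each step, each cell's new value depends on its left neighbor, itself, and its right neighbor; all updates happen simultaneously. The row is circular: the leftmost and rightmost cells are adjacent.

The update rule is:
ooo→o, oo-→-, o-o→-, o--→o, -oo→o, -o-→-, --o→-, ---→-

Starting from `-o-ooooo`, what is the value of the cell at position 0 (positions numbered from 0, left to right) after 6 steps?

step 1: ---oooo-
step 2: ---ooo-o
step 3: o--oo---
step 4: -o-o-o--
step 5: ------o-
step 6: -------o
position 0 holds -

-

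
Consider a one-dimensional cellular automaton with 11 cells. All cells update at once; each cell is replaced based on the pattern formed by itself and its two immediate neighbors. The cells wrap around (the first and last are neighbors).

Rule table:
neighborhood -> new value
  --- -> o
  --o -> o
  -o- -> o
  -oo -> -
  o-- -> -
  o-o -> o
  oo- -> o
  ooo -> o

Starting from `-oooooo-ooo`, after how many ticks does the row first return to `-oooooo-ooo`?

tick 1: o-oooooo-oo
tick 2: oo-oooooo-o
tick 3: ooo-oooooo-
tick 4: -ooo-oooooo
tick 5: o-ooo-ooooo
tick 6: oo-ooo-oooo
tick 7: ooo-ooo-ooo
tick 8: oooo-ooo-oo
tick 9: ooooo-ooo-o
tick 10: oooooo-ooo-
tick 11: -oooooo-ooo

11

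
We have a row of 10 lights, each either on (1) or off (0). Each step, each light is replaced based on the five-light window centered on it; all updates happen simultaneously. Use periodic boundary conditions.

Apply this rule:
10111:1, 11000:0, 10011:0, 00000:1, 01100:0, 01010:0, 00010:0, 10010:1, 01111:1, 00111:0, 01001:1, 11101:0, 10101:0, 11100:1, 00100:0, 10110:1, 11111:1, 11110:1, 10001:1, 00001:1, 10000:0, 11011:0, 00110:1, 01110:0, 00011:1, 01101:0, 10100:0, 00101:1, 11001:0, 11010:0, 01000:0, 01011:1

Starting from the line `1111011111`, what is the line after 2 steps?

1110011111
1110001111

1110001111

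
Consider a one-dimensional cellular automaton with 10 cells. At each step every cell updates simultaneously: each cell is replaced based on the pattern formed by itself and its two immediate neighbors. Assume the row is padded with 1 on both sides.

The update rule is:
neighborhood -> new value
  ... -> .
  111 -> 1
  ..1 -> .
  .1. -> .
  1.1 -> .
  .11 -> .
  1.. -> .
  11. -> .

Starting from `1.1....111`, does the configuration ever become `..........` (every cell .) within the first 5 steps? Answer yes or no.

yes

........11
.........1
..........
all cells are . at step 3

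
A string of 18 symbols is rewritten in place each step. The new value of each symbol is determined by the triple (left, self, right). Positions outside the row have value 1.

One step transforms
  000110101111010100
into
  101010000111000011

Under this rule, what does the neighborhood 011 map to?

0

At position 3 the neighborhood is 011; the next row has 0 there.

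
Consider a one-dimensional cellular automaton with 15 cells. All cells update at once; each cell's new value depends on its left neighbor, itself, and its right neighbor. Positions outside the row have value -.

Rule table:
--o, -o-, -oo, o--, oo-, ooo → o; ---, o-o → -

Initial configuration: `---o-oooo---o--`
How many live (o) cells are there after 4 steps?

step 1: --oo-ooooo-ooo-
step 2: -ooo-ooooo-oooo
step 3: oooo-ooooo-oooo
step 4: oooo-ooooo-oooo
count of o: 13

13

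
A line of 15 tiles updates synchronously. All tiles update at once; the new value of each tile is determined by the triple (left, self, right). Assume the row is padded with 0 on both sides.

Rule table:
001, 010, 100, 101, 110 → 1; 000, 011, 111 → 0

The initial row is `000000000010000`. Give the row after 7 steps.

000000000111000
000000001001100
000000011110110
000000100011011
000001110101101
000010011110111
000111100011001

000111100011001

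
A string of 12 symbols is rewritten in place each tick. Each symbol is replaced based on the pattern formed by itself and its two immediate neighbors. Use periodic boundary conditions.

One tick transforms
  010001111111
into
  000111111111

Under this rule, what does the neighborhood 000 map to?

1

At position 3 the neighborhood is 000; the next row has 1 there.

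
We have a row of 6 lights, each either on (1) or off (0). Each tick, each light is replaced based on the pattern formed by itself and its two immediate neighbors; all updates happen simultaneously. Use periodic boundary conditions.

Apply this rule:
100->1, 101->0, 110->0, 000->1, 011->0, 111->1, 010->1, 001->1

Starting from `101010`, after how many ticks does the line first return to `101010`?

tick 1: 101010

1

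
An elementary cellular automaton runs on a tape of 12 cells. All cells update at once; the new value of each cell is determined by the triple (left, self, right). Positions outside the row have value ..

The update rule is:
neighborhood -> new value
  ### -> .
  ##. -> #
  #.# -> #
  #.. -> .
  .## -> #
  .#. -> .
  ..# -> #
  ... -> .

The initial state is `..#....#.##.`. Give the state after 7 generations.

.#....#.###.
#....#.##.#.
....#.####..
...#.##..#..
..#.###.#...
.#.##.##....
#.######....

#.######....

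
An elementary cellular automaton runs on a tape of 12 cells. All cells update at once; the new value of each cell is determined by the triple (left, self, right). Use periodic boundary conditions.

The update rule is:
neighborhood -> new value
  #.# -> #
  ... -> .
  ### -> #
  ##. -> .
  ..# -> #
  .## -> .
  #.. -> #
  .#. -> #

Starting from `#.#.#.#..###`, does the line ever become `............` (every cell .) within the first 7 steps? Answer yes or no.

no

step 1: .########.##
step 2: #.######.#..
step 3: ##.####.####
step 4: #.#.##.#.###
step 5: .###..###.##
step 6: #.#.##.#.#..
step 7: ####..######
step 7 is ####..######, still not uniform .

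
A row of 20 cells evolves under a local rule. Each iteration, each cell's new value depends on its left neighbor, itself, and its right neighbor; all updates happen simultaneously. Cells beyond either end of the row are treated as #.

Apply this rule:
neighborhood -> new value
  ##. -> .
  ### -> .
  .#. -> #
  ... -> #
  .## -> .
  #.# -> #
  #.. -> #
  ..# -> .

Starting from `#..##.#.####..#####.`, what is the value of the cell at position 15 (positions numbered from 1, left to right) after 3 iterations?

.#...###....#......#
####....###.######..
....###....#......#.
position 15 holds .

.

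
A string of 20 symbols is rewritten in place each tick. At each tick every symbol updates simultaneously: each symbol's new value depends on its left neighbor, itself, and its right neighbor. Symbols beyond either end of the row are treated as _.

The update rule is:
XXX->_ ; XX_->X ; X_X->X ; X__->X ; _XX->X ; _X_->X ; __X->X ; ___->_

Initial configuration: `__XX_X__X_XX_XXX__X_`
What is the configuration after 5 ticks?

XXXXX_____XX_______X

tick 1: _XXXXXXXXXXXXX_XXXXX
tick 2: XX___________XXX___X
tick 3: XXX_________XX_XX_XX
tick 4: X_XX_______XXXXXXXXX
tick 5: XXXXX_____XX_______X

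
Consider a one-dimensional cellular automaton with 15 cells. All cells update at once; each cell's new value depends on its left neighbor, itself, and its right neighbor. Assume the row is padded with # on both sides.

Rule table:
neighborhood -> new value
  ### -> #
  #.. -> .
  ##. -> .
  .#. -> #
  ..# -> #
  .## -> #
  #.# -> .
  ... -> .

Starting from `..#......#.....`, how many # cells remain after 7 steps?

9

.##.....##....#
.#.....##....##
.#....##....###
.#...##....####
.#..##....#####
.#.##....######
.#.#....#######
count of #: 9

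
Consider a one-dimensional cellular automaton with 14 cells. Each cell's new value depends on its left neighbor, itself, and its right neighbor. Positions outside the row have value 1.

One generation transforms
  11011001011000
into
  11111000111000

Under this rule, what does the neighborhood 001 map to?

0

At position 6 the neighborhood is 001; the next row has 0 there.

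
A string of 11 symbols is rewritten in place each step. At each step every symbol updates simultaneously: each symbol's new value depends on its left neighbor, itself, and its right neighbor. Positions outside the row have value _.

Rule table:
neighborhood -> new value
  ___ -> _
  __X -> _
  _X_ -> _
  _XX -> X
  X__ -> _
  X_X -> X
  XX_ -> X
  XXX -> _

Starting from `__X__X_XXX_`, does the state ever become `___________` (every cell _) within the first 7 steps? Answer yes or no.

yes

step 1: ______XX_X_
step 2: ______XXX__
step 3: ______X_X__
step 4: _______X___
step 5: ___________
all cells are _ at step 5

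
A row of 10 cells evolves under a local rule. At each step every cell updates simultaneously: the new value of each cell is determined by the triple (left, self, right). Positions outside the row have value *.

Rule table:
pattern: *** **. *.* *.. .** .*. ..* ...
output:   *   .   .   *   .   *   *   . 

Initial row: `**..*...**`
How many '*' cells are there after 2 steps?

3

*.****.*.*
...**..*..
count of *: 3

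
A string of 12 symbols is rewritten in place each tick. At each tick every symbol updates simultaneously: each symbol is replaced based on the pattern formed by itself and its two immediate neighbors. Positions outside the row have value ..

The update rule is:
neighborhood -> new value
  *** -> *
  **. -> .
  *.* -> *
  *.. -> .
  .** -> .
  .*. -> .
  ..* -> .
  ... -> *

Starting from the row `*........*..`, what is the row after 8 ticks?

..******...*
*..****..*..
....**.....*
***....***..
.*..**..*..*
............
************
.**********.

.**********.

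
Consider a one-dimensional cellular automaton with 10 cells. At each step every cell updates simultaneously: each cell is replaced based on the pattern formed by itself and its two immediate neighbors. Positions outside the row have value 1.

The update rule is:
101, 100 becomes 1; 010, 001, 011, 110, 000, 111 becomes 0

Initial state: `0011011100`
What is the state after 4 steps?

0101000100

1000100010
0100010001
1010001000
0101000100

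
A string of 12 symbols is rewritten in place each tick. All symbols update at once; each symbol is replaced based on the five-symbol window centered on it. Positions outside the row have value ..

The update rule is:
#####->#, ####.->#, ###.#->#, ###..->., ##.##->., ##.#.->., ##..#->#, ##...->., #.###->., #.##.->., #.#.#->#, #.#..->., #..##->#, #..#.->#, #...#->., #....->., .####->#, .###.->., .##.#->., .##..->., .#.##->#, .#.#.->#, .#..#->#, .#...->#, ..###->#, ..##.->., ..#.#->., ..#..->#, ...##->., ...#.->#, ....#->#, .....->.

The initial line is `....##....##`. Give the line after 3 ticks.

###.#####...

tick 1: ..#.....#...
tick 2: ####..####..
tick 3: ###.#####...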